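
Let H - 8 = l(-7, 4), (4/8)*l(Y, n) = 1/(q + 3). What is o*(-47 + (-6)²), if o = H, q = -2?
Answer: -110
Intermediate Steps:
l(Y, n) = 2 (l(Y, n) = 2/(-2 + 3) = 2/1 = 2*1 = 2)
H = 10 (H = 8 + 2 = 10)
o = 10
o*(-47 + (-6)²) = 10*(-47 + (-6)²) = 10*(-47 + 36) = 10*(-11) = -110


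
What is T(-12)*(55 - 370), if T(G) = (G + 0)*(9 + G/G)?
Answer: 37800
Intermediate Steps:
T(G) = 10*G (T(G) = G*(9 + 1) = G*10 = 10*G)
T(-12)*(55 - 370) = (10*(-12))*(55 - 370) = -120*(-315) = 37800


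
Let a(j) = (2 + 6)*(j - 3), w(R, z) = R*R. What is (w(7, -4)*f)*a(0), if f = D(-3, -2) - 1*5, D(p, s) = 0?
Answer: 5880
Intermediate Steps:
w(R, z) = R**2
a(j) = -24 + 8*j (a(j) = 8*(-3 + j) = -24 + 8*j)
f = -5 (f = 0 - 1*5 = 0 - 5 = -5)
(w(7, -4)*f)*a(0) = (7**2*(-5))*(-24 + 8*0) = (49*(-5))*(-24 + 0) = -245*(-24) = 5880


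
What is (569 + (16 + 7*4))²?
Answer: 375769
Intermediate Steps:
(569 + (16 + 7*4))² = (569 + (16 + 28))² = (569 + 44)² = 613² = 375769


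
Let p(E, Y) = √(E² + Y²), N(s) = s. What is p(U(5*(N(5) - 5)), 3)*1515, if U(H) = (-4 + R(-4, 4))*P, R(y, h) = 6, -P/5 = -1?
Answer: 1515*√109 ≈ 15817.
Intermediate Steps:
P = 5 (P = -5*(-1) = 5)
U(H) = 10 (U(H) = (-4 + 6)*5 = 2*5 = 10)
p(U(5*(N(5) - 5)), 3)*1515 = √(10² + 3²)*1515 = √(100 + 9)*1515 = √109*1515 = 1515*√109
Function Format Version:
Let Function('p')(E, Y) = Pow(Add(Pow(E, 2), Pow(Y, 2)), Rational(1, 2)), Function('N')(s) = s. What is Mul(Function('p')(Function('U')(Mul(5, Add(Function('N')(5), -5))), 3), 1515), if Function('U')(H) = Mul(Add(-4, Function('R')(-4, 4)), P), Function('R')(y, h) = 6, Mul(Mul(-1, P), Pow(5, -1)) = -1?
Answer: Mul(1515, Pow(109, Rational(1, 2))) ≈ 15817.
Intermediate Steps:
P = 5 (P = Mul(-5, -1) = 5)
Function('U')(H) = 10 (Function('U')(H) = Mul(Add(-4, 6), 5) = Mul(2, 5) = 10)
Mul(Function('p')(Function('U')(Mul(5, Add(Function('N')(5), -5))), 3), 1515) = Mul(Pow(Add(Pow(10, 2), Pow(3, 2)), Rational(1, 2)), 1515) = Mul(Pow(Add(100, 9), Rational(1, 2)), 1515) = Mul(Pow(109, Rational(1, 2)), 1515) = Mul(1515, Pow(109, Rational(1, 2)))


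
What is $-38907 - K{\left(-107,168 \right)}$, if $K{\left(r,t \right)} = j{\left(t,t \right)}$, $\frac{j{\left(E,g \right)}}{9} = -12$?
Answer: $-38799$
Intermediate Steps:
$j{\left(E,g \right)} = -108$ ($j{\left(E,g \right)} = 9 \left(-12\right) = -108$)
$K{\left(r,t \right)} = -108$
$-38907 - K{\left(-107,168 \right)} = -38907 - -108 = -38907 + 108 = -38799$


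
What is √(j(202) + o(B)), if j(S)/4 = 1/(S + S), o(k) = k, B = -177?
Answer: 2*I*√451369/101 ≈ 13.304*I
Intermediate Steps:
j(S) = 2/S (j(S) = 4/(S + S) = 4/((2*S)) = 4*(1/(2*S)) = 2/S)
√(j(202) + o(B)) = √(2/202 - 177) = √(2*(1/202) - 177) = √(1/101 - 177) = √(-17876/101) = 2*I*√451369/101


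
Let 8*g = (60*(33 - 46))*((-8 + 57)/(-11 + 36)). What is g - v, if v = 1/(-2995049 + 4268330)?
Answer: -2433240001/12732810 ≈ -191.10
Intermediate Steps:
v = 1/1273281 ≈ 7.8537e-7
g = -1911/10 (g = ((60*(33 - 46))*((-8 + 57)/(-11 + 36)))/8 = ((60*(-13))*(49/25))/8 = (-38220/25)/8 = (-780*49/25)/8 = (⅛)*(-7644/5) = -1911/10 ≈ -191.10)
g - v = -1911/10 - 1*1/1273281 = -1911/10 - 1/1273281 = -2433240001/12732810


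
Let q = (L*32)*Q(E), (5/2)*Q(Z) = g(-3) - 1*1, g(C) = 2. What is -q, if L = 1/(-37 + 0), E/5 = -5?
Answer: 64/185 ≈ 0.34595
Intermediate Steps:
E = -25 (E = 5*(-5) = -25)
Q(Z) = 2/5 (Q(Z) = 2*(2 - 1*1)/5 = 2*(2 - 1)/5 = (2/5)*1 = 2/5)
L = -1/37 (L = 1/(-37) = -1/37 ≈ -0.027027)
q = -64/185 (q = -1/37*32*(2/5) = -32/37*2/5 = -64/185 ≈ -0.34595)
-q = -1*(-64/185) = 64/185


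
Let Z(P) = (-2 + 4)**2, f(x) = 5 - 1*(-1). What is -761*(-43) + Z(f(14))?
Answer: 32727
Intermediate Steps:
f(x) = 6 (f(x) = 5 + 1 = 6)
Z(P) = 4 (Z(P) = 2**2 = 4)
-761*(-43) + Z(f(14)) = -761*(-43) + 4 = 32723 + 4 = 32727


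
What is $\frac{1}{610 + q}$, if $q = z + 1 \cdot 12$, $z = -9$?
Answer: $\frac{1}{613} \approx 0.0016313$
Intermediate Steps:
$q = 3$ ($q = -9 + 1 \cdot 12 = -9 + 12 = 3$)
$\frac{1}{610 + q} = \frac{1}{610 + 3} = \frac{1}{613}$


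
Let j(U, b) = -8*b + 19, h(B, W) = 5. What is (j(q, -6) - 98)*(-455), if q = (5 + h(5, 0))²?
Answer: 14105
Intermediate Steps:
q = 100 (q = (5 + 5)² = 10² = 100)
j(U, b) = 19 - 8*b
(j(q, -6) - 98)*(-455) = ((19 - 8*(-6)) - 98)*(-455) = ((19 + 48) - 98)*(-455) = (67 - 98)*(-455) = -31*(-455) = 14105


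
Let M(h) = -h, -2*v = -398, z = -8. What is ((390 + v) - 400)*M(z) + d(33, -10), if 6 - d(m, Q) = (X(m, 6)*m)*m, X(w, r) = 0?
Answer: 1518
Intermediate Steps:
v = 199 (v = -½*(-398) = 199)
d(m, Q) = 6 (d(m, Q) = 6 - 0*m*m = 6 - 0*m = 6 - 1*0 = 6 + 0 = 6)
((390 + v) - 400)*M(z) + d(33, -10) = ((390 + 199) - 400)*(-1*(-8)) + 6 = (589 - 400)*8 + 6 = 189*8 + 6 = 1512 + 6 = 1518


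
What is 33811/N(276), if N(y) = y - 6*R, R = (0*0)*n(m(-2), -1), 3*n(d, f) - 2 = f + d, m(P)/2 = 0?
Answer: 33811/276 ≈ 122.50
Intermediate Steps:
m(P) = 0 (m(P) = 2*0 = 0)
n(d, f) = 2/3 + d/3 + f/3 (n(d, f) = 2/3 + (f + d)/3 = 2/3 + (d + f)/3 = 2/3 + (d/3 + f/3) = 2/3 + d/3 + f/3)
R = 0 (R = (0*0)*(2/3 + (1/3)*0 + (1/3)*(-1)) = 0*(2/3 + 0 - 1/3) = 0*(1/3) = 0)
N(y) = y (N(y) = y - 6*0 = y + 0 = y)
33811/N(276) = 33811/276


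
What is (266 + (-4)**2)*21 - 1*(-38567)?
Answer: 44489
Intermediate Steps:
(266 + (-4)**2)*21 - 1*(-38567) = (266 + 16)*21 + 38567 = 282*21 + 38567 = 5922 + 38567 = 44489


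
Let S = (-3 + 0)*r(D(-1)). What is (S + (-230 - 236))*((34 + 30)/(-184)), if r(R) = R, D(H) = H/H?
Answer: 3752/23 ≈ 163.13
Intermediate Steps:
D(H) = 1
S = -3 (S = (-3 + 0)*1 = -3*1 = -3)
(S + (-230 - 236))*((34 + 30)/(-184)) = (-3 + (-230 - 236))*((34 + 30)/(-184)) = (-3 - 466)*(64*(-1/184)) = -469*(-8/23) = 3752/23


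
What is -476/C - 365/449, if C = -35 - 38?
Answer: 187079/32777 ≈ 5.7076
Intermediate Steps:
C = -73
-476/C - 365/449 = -476/(-73) - 365/449 = -476*(-1/73) - 365*1/449 = 476/73 - 365/449 = 187079/32777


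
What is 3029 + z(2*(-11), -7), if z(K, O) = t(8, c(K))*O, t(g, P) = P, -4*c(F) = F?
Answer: 5981/2 ≈ 2990.5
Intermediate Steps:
c(F) = -F/4
z(K, O) = -K*O/4 (z(K, O) = (-K/4)*O = -K*O/4)
3029 + z(2*(-11), -7) = 3029 - 1/4*2*(-11)*(-7) = 3029 - 1/4*(-22)*(-7) = 3029 - 77/2 = 5981/2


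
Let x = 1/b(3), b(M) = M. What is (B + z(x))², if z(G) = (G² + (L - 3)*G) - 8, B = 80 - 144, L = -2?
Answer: 438244/81 ≈ 5410.4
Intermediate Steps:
B = -64
x = ⅓ (x = 1/3 = ⅓ ≈ 0.33333)
z(G) = -8 + G² - 5*G (z(G) = (G² + (-2 - 3)*G) - 8 = (G² - 5*G) - 8 = -8 + G² - 5*G)
(B + z(x))² = (-64 + (-8 + (⅓)² - 5*⅓))² = (-64 + (-8 + ⅑ - 5/3))² = (-64 - 86/9)² = (-662/9)² = 438244/81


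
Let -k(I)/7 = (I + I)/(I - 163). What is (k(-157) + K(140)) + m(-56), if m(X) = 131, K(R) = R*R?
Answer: 3155861/160 ≈ 19724.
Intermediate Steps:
K(R) = R²
k(I) = -14*I/(-163 + I) (k(I) = -7*(I + I)/(I - 163) = -7*2*I/(-163 + I) = -14*I/(-163 + I))
(k(-157) + K(140)) + m(-56) = (-14*(-157)/(-163 - 157) + 140²) + 131 = (-14*(-157)/(-320) + 19600) + 131 = (-14*(-157)*(-1/320) + 19600) + 131 = (-1099/160 + 19600) + 131 = 3134901/160 + 131 = 3155861/160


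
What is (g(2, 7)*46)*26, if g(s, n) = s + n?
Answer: 10764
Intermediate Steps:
g(s, n) = n + s
(g(2, 7)*46)*26 = ((7 + 2)*46)*26 = (9*46)*26 = 414*26 = 10764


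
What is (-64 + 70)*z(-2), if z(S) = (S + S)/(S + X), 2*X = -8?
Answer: 4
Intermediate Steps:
X = -4 (X = (1/2)*(-8) = -4)
z(S) = 2*S/(-4 + S) (z(S) = (S + S)/(S - 4) = (2*S)/(-4 + S) = 2*S/(-4 + S))
(-64 + 70)*z(-2) = (-64 + 70)*(2*(-2)/(-4 - 2)) = 6*(2*(-2)/(-6)) = 6*(2*(-2)*(-1/6)) = 6*(2/3) = 4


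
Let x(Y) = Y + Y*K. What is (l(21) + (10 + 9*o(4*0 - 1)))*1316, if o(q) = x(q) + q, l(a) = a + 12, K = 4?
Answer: -14476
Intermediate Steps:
l(a) = 12 + a
x(Y) = 5*Y (x(Y) = Y + Y*4 = Y + 4*Y = 5*Y)
o(q) = 6*q (o(q) = 5*q + q = 6*q)
(l(21) + (10 + 9*o(4*0 - 1)))*1316 = ((12 + 21) + (10 + 9*(6*(4*0 - 1))))*1316 = (33 + (10 + 9*(6*(0 - 1))))*1316 = (33 + (10 + 9*(6*(-1))))*1316 = (33 + (10 + 9*(-6)))*1316 = (33 + (10 - 54))*1316 = (33 - 44)*1316 = -11*1316 = -14476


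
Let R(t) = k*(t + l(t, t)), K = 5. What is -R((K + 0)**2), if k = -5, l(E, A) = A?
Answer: 250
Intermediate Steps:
R(t) = -10*t (R(t) = -5*(t + t) = -10*t)
-R((K + 0)**2) = -(-10)*(5 + 0)**2 = -(-10)*5**2 = -(-10)*25 = -1*(-250) = 250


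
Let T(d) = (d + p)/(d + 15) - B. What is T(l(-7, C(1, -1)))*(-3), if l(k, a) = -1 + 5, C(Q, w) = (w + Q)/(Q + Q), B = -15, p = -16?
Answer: -819/19 ≈ -43.105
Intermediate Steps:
C(Q, w) = (Q + w)/(2*Q) (C(Q, w) = (Q + w)/((2*Q)) = (Q + w)*(1/(2*Q)) = (Q + w)/(2*Q))
l(k, a) = 4
T(d) = 15 + (-16 + d)/(15 + d) (T(d) = (d - 16)/(d + 15) - 1*(-15) = (-16 + d)/(15 + d) + 15 = 15 + (-16 + d)/(15 + d))
T(l(-7, C(1, -1)))*(-3) = ((209 + 16*4)/(15 + 4))*(-3) = ((209 + 64)/19)*(-3) = ((1/19)*273)*(-3) = (273/19)*(-3) = -819/19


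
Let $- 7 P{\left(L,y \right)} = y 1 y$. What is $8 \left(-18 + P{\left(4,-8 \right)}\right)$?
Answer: $- \frac{1520}{7} \approx -217.14$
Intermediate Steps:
$P{\left(L,y \right)} = - \frac{y^{2}}{7}$ ($P{\left(L,y \right)} = - \frac{y 1 y}{7} = - \frac{y y}{7} = - \frac{y^{2}}{7}$)
$8 \left(-18 + P{\left(4,-8 \right)}\right) = 8 \left(-18 - \frac{\left(-8\right)^{2}}{7}\right) = 8 \left(-18 - \frac{64}{7}\right) = 8 \left(- \frac{190}{7}\right) = - \frac{1520}{7}$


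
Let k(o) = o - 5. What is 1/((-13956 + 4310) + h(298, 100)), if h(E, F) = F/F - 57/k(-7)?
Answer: -4/38561 ≈ -0.00010373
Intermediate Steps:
k(o) = -5 + o
h(E, F) = 23/4 (h(E, F) = F/F - 57/(-5 - 7) = 1 - 57/(-12) = 1 - 57*(-1/12) = 1 + 19/4 = 23/4)
1/((-13956 + 4310) + h(298, 100)) = 1/((-13956 + 4310) + 23/4) = 1/(-9646 + 23/4) = 1/(-38561/4) = -4/38561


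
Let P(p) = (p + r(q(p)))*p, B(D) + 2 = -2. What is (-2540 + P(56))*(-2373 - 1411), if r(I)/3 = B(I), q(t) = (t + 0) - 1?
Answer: 287584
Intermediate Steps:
B(D) = -4 (B(D) = -2 - 2 = -4)
q(t) = -1 + t (q(t) = t - 1 = -1 + t)
r(I) = -12 (r(I) = 3*(-4) = -12)
P(p) = p*(-12 + p) (P(p) = (p - 12)*p = (-12 + p)*p = p*(-12 + p))
(-2540 + P(56))*(-2373 - 1411) = (-2540 + 56*(-12 + 56))*(-2373 - 1411) = (-2540 + 56*44)*(-3784) = (-2540 + 2464)*(-3784) = -76*(-3784) = 287584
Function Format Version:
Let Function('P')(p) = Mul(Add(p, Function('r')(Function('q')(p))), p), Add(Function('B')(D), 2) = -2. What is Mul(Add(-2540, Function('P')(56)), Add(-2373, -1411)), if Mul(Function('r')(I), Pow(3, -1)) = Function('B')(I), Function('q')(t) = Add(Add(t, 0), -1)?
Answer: 287584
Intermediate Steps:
Function('B')(D) = -4 (Function('B')(D) = Add(-2, -2) = -4)
Function('q')(t) = Add(-1, t) (Function('q')(t) = Add(t, -1) = Add(-1, t))
Function('r')(I) = -12 (Function('r')(I) = Mul(3, -4) = -12)
Function('P')(p) = Mul(p, Add(-12, p)) (Function('P')(p) = Mul(Add(p, -12), p) = Mul(Add(-12, p), p) = Mul(p, Add(-12, p)))
Mul(Add(-2540, Function('P')(56)), Add(-2373, -1411)) = Mul(Add(-2540, Mul(56, Add(-12, 56))), Add(-2373, -1411)) = Mul(Add(-2540, Mul(56, 44)), -3784) = Mul(Add(-2540, 2464), -3784) = Mul(-76, -3784) = 287584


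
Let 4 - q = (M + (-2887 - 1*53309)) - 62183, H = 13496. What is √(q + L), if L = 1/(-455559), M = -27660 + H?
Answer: 2*√6877002356598387/455559 ≈ 364.07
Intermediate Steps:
M = -14164 (M = -27660 + 13496 = -14164)
q = 132547 (q = 4 - ((-14164 + (-2887 - 1*53309)) - 62183) = 4 - ((-14164 + (-2887 - 53309)) - 62183) = 4 - ((-14164 - 56196) - 62183) = 4 - (-70360 - 62183) = 4 - 1*(-132543) = 4 + 132543 = 132547)
L = -1/455559 ≈ -2.1951e-6
√(q + L) = √(132547 - 1/455559) = √(60382978772/455559) = 2*√6877002356598387/455559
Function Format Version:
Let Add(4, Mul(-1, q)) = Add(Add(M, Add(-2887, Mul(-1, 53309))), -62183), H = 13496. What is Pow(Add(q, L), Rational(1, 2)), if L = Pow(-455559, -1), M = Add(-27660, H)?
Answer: Mul(Rational(2, 455559), Pow(6877002356598387, Rational(1, 2))) ≈ 364.07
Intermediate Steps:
M = -14164 (M = Add(-27660, 13496) = -14164)
q = 132547 (q = Add(4, Mul(-1, Add(Add(-14164, Add(-2887, Mul(-1, 53309))), -62183))) = Add(4, Mul(-1, Add(Add(-14164, Add(-2887, -53309)), -62183))) = Add(4, Mul(-1, Add(Add(-14164, -56196), -62183))) = Add(4, Mul(-1, Add(-70360, -62183))) = Add(4, Mul(-1, -132543)) = Add(4, 132543) = 132547)
L = Rational(-1, 455559) ≈ -2.1951e-6
Pow(Add(q, L), Rational(1, 2)) = Pow(Add(132547, Rational(-1, 455559)), Rational(1, 2)) = Pow(Rational(60382978772, 455559), Rational(1, 2)) = Mul(Rational(2, 455559), Pow(6877002356598387, Rational(1, 2)))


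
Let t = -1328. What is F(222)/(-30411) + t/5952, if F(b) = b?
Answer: -9343/40548 ≈ -0.23042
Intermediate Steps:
F(222)/(-30411) + t/5952 = 222/(-30411) - 1328/5952 = 222*(-1/30411) - 1328*1/5952 = -74/10137 - 83/372 = -9343/40548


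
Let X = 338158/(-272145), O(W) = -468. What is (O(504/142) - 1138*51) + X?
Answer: -15922453528/272145 ≈ -58507.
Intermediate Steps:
X = -338158/272145 (X = 338158*(-1/272145) = -338158/272145 ≈ -1.2426)
(O(504/142) - 1138*51) + X = (-468 - 1138*51) - 338158/272145 = (-468 - 58038) - 338158/272145 = -58506 - 338158/272145 = -15922453528/272145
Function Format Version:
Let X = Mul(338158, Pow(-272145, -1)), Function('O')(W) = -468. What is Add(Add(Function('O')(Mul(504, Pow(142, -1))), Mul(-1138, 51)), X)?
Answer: Rational(-15922453528, 272145) ≈ -58507.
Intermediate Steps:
X = Rational(-338158, 272145) (X = Mul(338158, Rational(-1, 272145)) = Rational(-338158, 272145) ≈ -1.2426)
Add(Add(Function('O')(Mul(504, Pow(142, -1))), Mul(-1138, 51)), X) = Add(Add(-468, Mul(-1138, 51)), Rational(-338158, 272145)) = Add(Add(-468, -58038), Rational(-338158, 272145)) = Add(-58506, Rational(-338158, 272145)) = Rational(-15922453528, 272145)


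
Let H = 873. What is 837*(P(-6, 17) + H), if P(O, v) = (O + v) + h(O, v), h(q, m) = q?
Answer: 734886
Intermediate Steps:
P(O, v) = v + 2*O (P(O, v) = (O + v) + O = v + 2*O)
837*(P(-6, 17) + H) = 837*((17 + 2*(-6)) + 873) = 837*((17 - 12) + 873) = 837*(5 + 873) = 837*878 = 734886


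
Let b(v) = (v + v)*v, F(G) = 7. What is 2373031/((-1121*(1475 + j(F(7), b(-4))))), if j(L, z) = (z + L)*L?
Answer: -2373031/1959508 ≈ -1.2110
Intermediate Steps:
b(v) = 2*v² (b(v) = (2*v)*v = 2*v²)
j(L, z) = L*(L + z) (j(L, z) = (L + z)*L = L*(L + z))
2373031/((-1121*(1475 + j(F(7), b(-4))))) = 2373031/((-1121*(1475 + 7*(7 + 2*(-4)²)))) = 2373031/((-1121*(1475 + 7*(7 + 2*16)))) = 2373031/((-1121*(1475 + 7*(7 + 32)))) = 2373031/((-1121*(1475 + 7*39))) = 2373031/((-1121*(1475 + 273))) = 2373031/((-1121*1748)) = 2373031/(-1959508) = 2373031*(-1/1959508) = -2373031/1959508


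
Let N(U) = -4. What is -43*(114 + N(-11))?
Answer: -4730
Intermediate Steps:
-43*(114 + N(-11)) = -43*(114 - 4) = -43*110 = -4730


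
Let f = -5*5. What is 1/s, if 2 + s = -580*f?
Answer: 1/14498 ≈ 6.8975e-5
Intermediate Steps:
f = -25
s = 14498 (s = -2 - 580*(-25) = -2 + 14500 = 14498)
1/s = 1/14498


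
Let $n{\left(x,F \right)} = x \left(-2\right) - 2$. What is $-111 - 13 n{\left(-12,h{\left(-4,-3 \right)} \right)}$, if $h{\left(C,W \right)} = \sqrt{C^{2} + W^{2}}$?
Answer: $-397$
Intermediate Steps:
$n{\left(x,F \right)} = -2 - 2 x$ ($n{\left(x,F \right)} = - 2 x - 2 = -2 - 2 x$)
$-111 - 13 n{\left(-12,h{\left(-4,-3 \right)} \right)} = -111 - 13 \left(-2 - -24\right) = -111 - 13 \left(-2 + 24\right) = -111 - 286 = -397$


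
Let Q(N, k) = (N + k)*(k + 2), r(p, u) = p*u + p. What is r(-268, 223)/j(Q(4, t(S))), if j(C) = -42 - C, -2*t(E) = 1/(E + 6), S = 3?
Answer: 2778624/2299 ≈ 1208.6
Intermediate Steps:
t(E) = -1/(2*(6 + E)) (t(E) = -1/(2*(E + 6)) = -1/(2*(6 + E)))
r(p, u) = p + p*u
Q(N, k) = (2 + k)*(N + k) (Q(N, k) = (N + k)*(2 + k) = (2 + k)*(N + k))
r(-268, 223)/j(Q(4, t(S))) = (-268*(1 + 223))/(-42 - ((-1/(12 + 2*3))**2 + 2*4 + 2*(-1/(12 + 2*3)) + 4*(-1/(12 + 2*3)))) = (-268*224)/(-42 - ((-1/(12 + 6))**2 + 8 + 2*(-1/(12 + 6)) + 4*(-1/(12 + 6)))) = -60032/(-42 - ((-1/18)**2 + 8 + 2*(-1/18) + 4*(-1/18))) = -60032/(-42 - (1/324 + 8 - 1/9 - 2/9)) = -60032/(-42 - 1*2485/324) = -60032/(-42 - 2485/324) = -60032/(-16093/324) = -60032*(-324/16093) = 2778624/2299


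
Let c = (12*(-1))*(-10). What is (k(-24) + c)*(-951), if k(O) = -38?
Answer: -77982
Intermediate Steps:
c = 120 (c = -12*(-10) = 120)
(k(-24) + c)*(-951) = (-38 + 120)*(-951) = 82*(-951) = -77982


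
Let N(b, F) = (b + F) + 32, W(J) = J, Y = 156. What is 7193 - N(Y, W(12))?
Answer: 6993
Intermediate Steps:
N(b, F) = 32 + F + b (N(b, F) = (F + b) + 32 = 32 + F + b)
7193 - N(Y, W(12)) = 7193 - (32 + 12 + 156) = 7193 - 1*200 = 7193 - 200 = 6993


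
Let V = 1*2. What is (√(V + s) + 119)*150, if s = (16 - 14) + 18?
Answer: 17850 + 150*√22 ≈ 18554.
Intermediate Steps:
V = 2
s = 20 (s = 2 + 18 = 20)
(√(V + s) + 119)*150 = (√(2 + 20) + 119)*150 = (√22 + 119)*150 = (119 + √22)*150 = 17850 + 150*√22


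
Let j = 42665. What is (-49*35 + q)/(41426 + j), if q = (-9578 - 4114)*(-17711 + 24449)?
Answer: -13179773/12013 ≈ -1097.1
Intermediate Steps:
q = -92256696 (q = -13692*6738 = -92256696)
(-49*35 + q)/(41426 + j) = (-49*35 - 92256696)/(41426 + 42665) = (-1715 - 92256696)/84091 = -92258411*1/84091 = -13179773/12013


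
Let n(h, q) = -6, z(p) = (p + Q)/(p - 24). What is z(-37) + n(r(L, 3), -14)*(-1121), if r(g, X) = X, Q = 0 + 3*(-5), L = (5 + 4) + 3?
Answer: 410338/61 ≈ 6726.9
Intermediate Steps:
L = 12 (L = 9 + 3 = 12)
Q = -15 (Q = 0 - 15 = -15)
z(p) = (-15 + p)/(-24 + p) (z(p) = (p - 15)/(p - 24) = (-15 + p)/(-24 + p))
z(-37) + n(r(L, 3), -14)*(-1121) = (-15 - 37)/(-24 - 37) - 6*(-1121) = -52/(-61) + 6726 = -1/61*(-52) + 6726 = 52/61 + 6726 = 410338/61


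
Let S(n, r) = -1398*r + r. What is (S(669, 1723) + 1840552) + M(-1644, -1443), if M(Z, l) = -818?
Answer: -567297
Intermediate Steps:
S(n, r) = -1397*r
(S(669, 1723) + 1840552) + M(-1644, -1443) = (-1397*1723 + 1840552) - 818 = (-2407031 + 1840552) - 818 = -566479 - 818 = -567297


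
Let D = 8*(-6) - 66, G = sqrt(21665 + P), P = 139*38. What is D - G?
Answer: -114 - sqrt(26947) ≈ -278.16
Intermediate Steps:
P = 5282
G = sqrt(26947) (G = sqrt(21665 + 5282) = sqrt(26947) ≈ 164.16)
D = -114 (D = -48 - 66 = -114)
D - G = -114 - sqrt(26947)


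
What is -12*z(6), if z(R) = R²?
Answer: -432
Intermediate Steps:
-12*z(6) = -12*6² = -12*36 = -432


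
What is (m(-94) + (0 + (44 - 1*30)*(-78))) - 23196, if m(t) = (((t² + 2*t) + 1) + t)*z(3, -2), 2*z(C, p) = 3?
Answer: -22911/2 ≈ -11456.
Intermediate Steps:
z(C, p) = 3/2 (z(C, p) = (½)*3 = 3/2)
m(t) = 3/2 + 3*t²/2 + 9*t/2 (m(t) = (((t² + 2*t) + 1) + t)*(3/2) = ((1 + t² + 2*t) + t)*(3/2) = (1 + t² + 3*t)*(3/2) = 3/2 + 3*t²/2 + 9*t/2)
(m(-94) + (0 + (44 - 1*30)*(-78))) - 23196 = ((3/2 + (3/2)*(-94)² + (9/2)*(-94)) + (0 + (44 - 1*30)*(-78))) - 23196 = ((3/2 + (3/2)*8836 - 423) + (0 + (44 - 30)*(-78))) - 23196 = ((3/2 + 13254 - 423) + (0 + 14*(-78))) - 23196 = (25665/2 + (0 - 1092)) - 23196 = (25665/2 - 1092) - 23196 = 23481/2 - 23196 = -22911/2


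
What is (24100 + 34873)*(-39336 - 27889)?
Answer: -3964459925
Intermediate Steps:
(24100 + 34873)*(-39336 - 27889) = 58973*(-67225) = -3964459925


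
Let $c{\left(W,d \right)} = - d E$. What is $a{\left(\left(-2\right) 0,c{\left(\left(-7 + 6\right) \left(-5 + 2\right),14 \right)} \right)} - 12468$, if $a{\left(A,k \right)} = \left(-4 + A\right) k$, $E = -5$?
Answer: $-12748$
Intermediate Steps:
$c{\left(W,d \right)} = 5 d$ ($c{\left(W,d \right)} = - d \left(-5\right) = 5 d$)
$a{\left(A,k \right)} = k \left(-4 + A\right)$
$a{\left(\left(-2\right) 0,c{\left(\left(-7 + 6\right) \left(-5 + 2\right),14 \right)} \right)} - 12468 = 5 \cdot 14 \left(-4 - 0\right) - 12468 = 70 \left(-4 + 0\right) - 12468 = 70 \left(-4\right) - 12468 = -280 - 12468 = -12748$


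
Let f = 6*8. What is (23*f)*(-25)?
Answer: -27600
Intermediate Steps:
f = 48
(23*f)*(-25) = (23*48)*(-25) = 1104*(-25) = -27600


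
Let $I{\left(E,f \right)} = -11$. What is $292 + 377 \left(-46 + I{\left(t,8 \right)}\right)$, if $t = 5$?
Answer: $-21197$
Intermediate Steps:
$292 + 377 \left(-46 + I{\left(t,8 \right)}\right) = 292 + 377 \left(-46 - 11\right) = 292 + 377 \left(-57\right) = 292 - 21489 = -21197$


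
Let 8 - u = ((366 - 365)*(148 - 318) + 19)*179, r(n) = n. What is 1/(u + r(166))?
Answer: 1/27203 ≈ 3.6761e-5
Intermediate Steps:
u = 27037 (u = 8 - ((366 - 365)*(148 - 318) + 19)*179 = 8 - (1*(-170) + 19)*179 = 8 - (-170 + 19)*179 = 8 - (-151)*179 = 8 - 1*(-27029) = 8 + 27029 = 27037)
1/(u + r(166)) = 1/(27037 + 166) = 1/27203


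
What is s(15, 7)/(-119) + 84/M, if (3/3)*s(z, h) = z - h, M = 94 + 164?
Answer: 1322/5117 ≈ 0.25835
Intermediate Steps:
M = 258
s(z, h) = z - h
s(15, 7)/(-119) + 84/M = (15 - 1*7)/(-119) + 84/258 = (15 - 7)*(-1/119) + 84*(1/258) = 8*(-1/119) + 14/43 = -8/119 + 14/43 = 1322/5117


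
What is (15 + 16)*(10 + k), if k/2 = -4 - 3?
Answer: -124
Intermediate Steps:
k = -14 (k = 2*(-4 - 3) = 2*(-7) = -14)
(15 + 16)*(10 + k) = (15 + 16)*(10 - 14) = 31*(-4) = -124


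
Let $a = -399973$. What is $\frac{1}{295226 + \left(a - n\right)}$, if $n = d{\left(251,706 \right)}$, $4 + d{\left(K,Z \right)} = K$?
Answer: $- \frac{1}{104994} \approx -9.5244 \cdot 10^{-6}$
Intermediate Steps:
$d{\left(K,Z \right)} = -4 + K$
$n = 247$ ($n = -4 + 251 = 247$)
$\frac{1}{295226 + \left(a - n\right)} = \frac{1}{295226 - 400220} = \frac{1}{-104994} = - \frac{1}{104994}$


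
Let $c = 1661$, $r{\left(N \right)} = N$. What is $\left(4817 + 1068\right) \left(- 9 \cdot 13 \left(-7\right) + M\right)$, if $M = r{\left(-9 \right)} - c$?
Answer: $-5008135$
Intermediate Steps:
$M = -1670$ ($M = -9 - 1661 = -1670$)
$\left(4817 + 1068\right) \left(- 9 \cdot 13 \left(-7\right) + M\right) = \left(4817 + 1068\right) \left(- 9 \cdot 13 \left(-7\right) - 1670\right) = 5885 \left(\left(-9\right) \left(-91\right) - 1670\right) = 5885 \left(819 - 1670\right) = 5885 \left(-851\right) = -5008135$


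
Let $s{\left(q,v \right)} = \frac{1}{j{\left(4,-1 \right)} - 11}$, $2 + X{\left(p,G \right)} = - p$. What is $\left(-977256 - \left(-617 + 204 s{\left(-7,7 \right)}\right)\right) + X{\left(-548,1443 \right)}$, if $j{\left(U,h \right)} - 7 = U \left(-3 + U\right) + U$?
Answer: $-976144$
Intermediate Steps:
$X{\left(p,G \right)} = -2 - p$
$j{\left(U,h \right)} = 7 + U + U \left(-3 + U\right)$ ($j{\left(U,h \right)} = 7 + \left(U \left(-3 + U\right) + U\right) = 7 + \left(U + U \left(-3 + U\right)\right) = 7 + U + U \left(-3 + U\right)$)
$s{\left(q,v \right)} = \frac{1}{4}$ ($s{\left(q,v \right)} = \frac{1}{\left(7 + 4^{2} - 8\right) - 11} = \frac{1}{\left(7 + 16 - 8\right) - 11} = \frac{1}{15 - 11} = \frac{1}{4}$)
$\left(-977256 - \left(-617 + 204 s{\left(-7,7 \right)}\right)\right) + X{\left(-548,1443 \right)} = \left(-977256 + \left(617 - 51\right)\right) - -546 = \left(-977256 + \left(617 - 51\right)\right) + \left(-2 + 548\right) = \left(-977256 + 566\right) + 546 = -976690 + 546 = -976144$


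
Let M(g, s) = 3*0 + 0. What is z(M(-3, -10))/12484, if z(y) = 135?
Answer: 135/12484 ≈ 0.010814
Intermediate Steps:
M(g, s) = 0 (M(g, s) = 0 + 0 = 0)
z(M(-3, -10))/12484 = 135/12484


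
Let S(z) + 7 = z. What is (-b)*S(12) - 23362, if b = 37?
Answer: -23547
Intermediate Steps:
S(z) = -7 + z
(-b)*S(12) - 23362 = (-1*37)*(-7 + 12) - 23362 = -37*5 - 23362 = -185 - 23362 = -23547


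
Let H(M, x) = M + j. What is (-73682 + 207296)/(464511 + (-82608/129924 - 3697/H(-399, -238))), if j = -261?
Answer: 318260531160/1106449159333 ≈ 0.28764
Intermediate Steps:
H(M, x) = -261 + M (H(M, x) = M - 261 = -261 + M)
(-73682 + 207296)/(464511 + (-82608/129924 - 3697/H(-399, -238))) = (-73682 + 207296)/(464511 + (-82608/129924 - 3697/(-261 - 399))) = 133614/(464511 + (-82608*1/129924 - 3697/(-660))) = 133614/(464511 + (-6884/10827 - 3697*(-1/660))) = 133614/(464511 + (-6884/10827 + 3697/660)) = 133614/(464511 + 11827993/2381940) = 133614/(1106449159333/2381940) = 133614*(2381940/1106449159333) = 318260531160/1106449159333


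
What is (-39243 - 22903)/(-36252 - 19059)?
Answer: 62146/55311 ≈ 1.1236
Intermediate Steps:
(-39243 - 22903)/(-36252 - 19059) = -62146/(-55311) = -62146*(-1/55311) = 62146/55311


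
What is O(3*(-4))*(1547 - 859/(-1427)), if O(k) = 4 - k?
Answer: 35334848/1427 ≈ 24762.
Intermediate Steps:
O(3*(-4))*(1547 - 859/(-1427)) = (4 - 3*(-4))*(1547 - 859/(-1427)) = (4 - 1*(-12))*(1547 - 859*(-1/1427)) = (4 + 12)*(1547 + 859/1427) = 16*(2208428/1427) = 35334848/1427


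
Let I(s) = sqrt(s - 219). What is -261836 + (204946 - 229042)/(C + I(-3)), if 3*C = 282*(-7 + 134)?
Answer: 4*(-65459*sqrt(222) + 781455566*I)/(sqrt(222) - 11938*I) ≈ -2.6184e+5 + 0.0025191*I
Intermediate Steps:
C = 11938 (C = (282*(-7 + 134))/3 = (282*127)/3 = (1/3)*35814 = 11938)
I(s) = sqrt(-219 + s)
-261836 + (204946 - 229042)/(C + I(-3)) = -261836 + (204946 - 229042)/(11938 + sqrt(-219 - 3)) = -261836 - 24096/(11938 + sqrt(-222)) = -261836 - 24096/(11938 + I*sqrt(222))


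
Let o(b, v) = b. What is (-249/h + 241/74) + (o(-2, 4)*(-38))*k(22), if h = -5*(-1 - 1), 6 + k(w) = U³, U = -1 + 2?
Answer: -74304/185 ≈ -401.64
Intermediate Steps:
U = 1
k(w) = -5 (k(w) = -6 + 1³ = -6 + 1 = -5)
h = 10 (h = -5*(-2) = 10)
(-249/h + 241/74) + (o(-2, 4)*(-38))*k(22) = (-249/10 + 241/74) - 2*(-38)*(-5) = (-249*⅒ + 241*(1/74)) + 76*(-5) = (-249/10 + 241/74) - 380 = -4004/185 - 380 = -74304/185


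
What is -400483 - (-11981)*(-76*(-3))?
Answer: 2331185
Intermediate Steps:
-400483 - (-11981)*(-76*(-3)) = -400483 - (-11981)*228 = -400483 - 1*(-2731668) = -400483 + 2731668 = 2331185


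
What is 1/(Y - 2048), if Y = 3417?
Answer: 1/1369 ≈ 0.00073046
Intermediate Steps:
1/(Y - 2048) = 1/(3417 - 2048) = 1/1369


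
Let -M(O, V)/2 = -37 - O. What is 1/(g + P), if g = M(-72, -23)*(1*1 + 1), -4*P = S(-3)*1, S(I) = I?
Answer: -4/557 ≈ -0.0071813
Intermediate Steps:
M(O, V) = 74 + 2*O (M(O, V) = -2*(-37 - O) = 74 + 2*O)
P = ¾ (P = -(-3)/4 = -¼*(-3) = ¾ ≈ 0.75000)
g = -140 (g = (74 + 2*(-72))*(1*1 + 1) = (74 - 144)*(1 + 1) = -70*2 = -140)
1/(g + P) = 1/(-140 + ¾) = 1/(-557/4) = -4/557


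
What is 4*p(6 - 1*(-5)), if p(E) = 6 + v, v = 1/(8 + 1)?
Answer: 220/9 ≈ 24.444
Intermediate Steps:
v = ⅑ (v = 1/9 = ⅑ ≈ 0.11111)
p(E) = 55/9 (p(E) = 6 + ⅑ = 55/9)
4*p(6 - 1*(-5)) = 4*(55/9) = 220/9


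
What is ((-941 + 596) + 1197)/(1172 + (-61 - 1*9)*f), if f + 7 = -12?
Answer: 142/417 ≈ 0.34053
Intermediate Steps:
f = -19 (f = -7 - 12 = -19)
((-941 + 596) + 1197)/(1172 + (-61 - 1*9)*f) = ((-941 + 596) + 1197)/(1172 + (-61 - 1*9)*(-19)) = (-345 + 1197)/(1172 + (-61 - 9)*(-19)) = 852/(1172 - 70*(-19)) = 852/(1172 + 1330) = 852/2502 = 852*(1/2502) = 142/417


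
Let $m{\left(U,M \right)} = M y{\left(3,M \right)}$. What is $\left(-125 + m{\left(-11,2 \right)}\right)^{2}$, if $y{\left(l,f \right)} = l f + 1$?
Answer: $12321$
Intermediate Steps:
$y{\left(l,f \right)} = 1 + f l$ ($y{\left(l,f \right)} = f l + 1 = 1 + f l$)
$m{\left(U,M \right)} = M \left(1 + 3 M\right)$ ($m{\left(U,M \right)} = M \left(1 + M 3\right) = M \left(1 + 3 M\right)$)
$\left(-125 + m{\left(-11,2 \right)}\right)^{2} = \left(-125 + 2 \left(1 + 3 \cdot 2\right)\right)^{2} = \left(-125 + 2 \left(1 + 6\right)\right)^{2} = \left(-125 + 2 \cdot 7\right)^{2} = \left(-125 + 14\right)^{2} = \left(-111\right)^{2} = 12321$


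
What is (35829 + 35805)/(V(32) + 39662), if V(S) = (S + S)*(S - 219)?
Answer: 35817/13847 ≈ 2.5866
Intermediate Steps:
V(S) = 2*S*(-219 + S) (V(S) = (2*S)*(-219 + S) = 2*S*(-219 + S))
(35829 + 35805)/(V(32) + 39662) = (35829 + 35805)/(2*32*(-219 + 32) + 39662) = 71634/(2*32*(-187) + 39662) = 71634/(-11968 + 39662) = 71634/27694 = 71634*(1/27694) = 35817/13847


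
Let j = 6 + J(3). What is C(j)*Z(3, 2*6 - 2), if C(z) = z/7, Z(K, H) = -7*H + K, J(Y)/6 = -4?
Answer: 1206/7 ≈ 172.29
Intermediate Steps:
J(Y) = -24 (J(Y) = 6*(-4) = -24)
Z(K, H) = K - 7*H
j = -18 (j = 6 - 24 = -18)
C(z) = z/7 (C(z) = z*(1/7) = z/7)
C(j)*Z(3, 2*6 - 2) = ((1/7)*(-18))*(3 - 7*(2*6 - 2)) = -18*(3 - 7*(12 - 2))/7 = -18*(3 - 7*10)/7 = -18*(3 - 70)/7 = -18/7*(-67) = 1206/7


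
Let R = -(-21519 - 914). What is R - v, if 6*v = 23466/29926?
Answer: 671326047/29926 ≈ 22433.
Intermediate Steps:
v = 3911/29926 (v = (23466/29926)/6 = (23466*(1/29926))/6 = (⅙)*(11733/14963) = 3911/29926 ≈ 0.13069)
R = 22433 (R = -1*(-22433) = 22433)
R - v = 22433 - 1*3911/29926 = 22433 - 3911/29926 = 671326047/29926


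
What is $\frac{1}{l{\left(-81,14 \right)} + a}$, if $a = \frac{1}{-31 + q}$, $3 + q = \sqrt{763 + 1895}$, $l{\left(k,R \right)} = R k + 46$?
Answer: $- \frac{544714}{592636501} - \frac{\sqrt{2658}}{1777909503} \approx -0.00091917$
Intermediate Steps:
$l{\left(k,R \right)} = 46 + R k$
$q = -3 + \sqrt{2658}$ ($q = -3 + \sqrt{763 + 1895} = -3 + \sqrt{2658} \approx 48.556$)
$a = \frac{1}{-34 + \sqrt{2658}}$ ($a = \frac{1}{-31 - \left(3 - \sqrt{2658}\right)} = \frac{1}{-34 + \sqrt{2658}} \approx 0.056961$)
$\frac{1}{l{\left(-81,14 \right)} + a} = \frac{1}{\left(46 + 14 \left(-81\right)\right) + \left(\frac{17}{751} + \frac{\sqrt{2658}}{1502}\right)} = \frac{1}{\left(46 - 1134\right) + \left(\frac{17}{751} + \frac{\sqrt{2658}}{1502}\right)} = \frac{1}{-1088 + \left(\frac{17}{751} + \frac{\sqrt{2658}}{1502}\right)} = \frac{1}{- \frac{817071}{751} + \frac{\sqrt{2658}}{1502}}$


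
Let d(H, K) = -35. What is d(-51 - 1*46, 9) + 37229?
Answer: 37194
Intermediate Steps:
d(-51 - 1*46, 9) + 37229 = -35 + 37229 = 37194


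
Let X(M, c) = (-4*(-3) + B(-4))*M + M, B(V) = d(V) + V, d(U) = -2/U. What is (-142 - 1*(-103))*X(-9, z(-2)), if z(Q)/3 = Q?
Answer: 6669/2 ≈ 3334.5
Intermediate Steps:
z(Q) = 3*Q
B(V) = V - 2/V (B(V) = -2/V + V = V - 2/V)
X(M, c) = 19*M/2 (X(M, c) = (-4*(-3) + (-4 - 2/(-4)))*M + M = (12 + (-4 - 2*(-¼)))*M + M = (12 + (-4 + ½))*M + M = (12 - 7/2)*M + M = 17*M/2 + M = 19*M/2)
(-142 - 1*(-103))*X(-9, z(-2)) = (-142 - 1*(-103))*((19/2)*(-9)) = (-142 + 103)*(-171/2) = -39*(-171/2) = 6669/2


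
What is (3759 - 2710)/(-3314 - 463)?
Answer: -1049/3777 ≈ -0.27773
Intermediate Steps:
(3759 - 2710)/(-3314 - 463) = 1049/(-3777) = 1049*(-1/3777) = -1049/3777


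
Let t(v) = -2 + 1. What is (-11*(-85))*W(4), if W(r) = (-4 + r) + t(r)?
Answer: -935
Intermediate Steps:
t(v) = -1
W(r) = -5 + r (W(r) = (-4 + r) - 1 = -5 + r)
(-11*(-85))*W(4) = (-11*(-85))*(-5 + 4) = 935*(-1) = -935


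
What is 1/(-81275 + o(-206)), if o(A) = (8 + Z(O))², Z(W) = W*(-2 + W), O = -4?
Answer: -1/80251 ≈ -1.2461e-5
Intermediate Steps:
o(A) = 1024 (o(A) = (8 - 4*(-2 - 4))² = (8 - 4*(-6))² = (8 + 24)² = 32² = 1024)
1/(-81275 + o(-206)) = 1/(-81275 + 1024) = 1/(-80251) = -1/80251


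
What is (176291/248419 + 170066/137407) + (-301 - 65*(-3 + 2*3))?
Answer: -16864245485277/34134509533 ≈ -494.05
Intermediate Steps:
(176291/248419 + 170066/137407) + (-301 - 65*(-3 + 2*3)) = (176291*(1/248419) + 170066*(1/137407)) + (-301 - 65*(-3 + 6)) = (176291/248419 + 170066/137407) + (-301 - 65*3) = 66471243091/34134509533 + (-301 - 195) = 66471243091/34134509533 - 496 = -16864245485277/34134509533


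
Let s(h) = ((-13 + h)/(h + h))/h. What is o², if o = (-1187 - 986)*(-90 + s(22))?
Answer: 35831538116593209/937024 ≈ 3.8240e+10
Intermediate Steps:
s(h) = (-13 + h)/(2*h²) (s(h) = ((-13 + h)/((2*h)))/h = ((-13 + h)*(1/(2*h)))/h = ((-13 + h)/(2*h))/h = (-13 + h)/(2*h²))
o = 189292203/968 (o = (-1187 - 986)*(-90 + (½)*(-13 + 22)/22²) = -2173*(-90 + (½)*(1/484)*9) = -2173*(-90 + 9/968) = -2173*(-87111/968) = 189292203/968 ≈ 1.9555e+5)
o² = (189292203/968)² = 35831538116593209/937024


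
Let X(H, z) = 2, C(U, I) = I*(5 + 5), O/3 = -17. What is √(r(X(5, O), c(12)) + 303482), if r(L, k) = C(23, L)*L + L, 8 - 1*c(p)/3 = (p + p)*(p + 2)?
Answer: 26*√449 ≈ 550.93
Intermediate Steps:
O = -51 (O = 3*(-17) = -51)
C(U, I) = 10*I (C(U, I) = I*10 = 10*I)
c(p) = 24 - 6*p*(2 + p) (c(p) = 24 - 3*(p + p)*(p + 2) = 24 - 3*2*p*(2 + p) = 24 - 6*p*(2 + p))
r(L, k) = L + 10*L² (r(L, k) = (10*L)*L + L = 10*L² + L = L + 10*L²)
√(r(X(5, O), c(12)) + 303482) = √(2*(1 + 10*2) + 303482) = √(2*(1 + 20) + 303482) = √(2*21 + 303482) = √(42 + 303482) = √303524 = 26*√449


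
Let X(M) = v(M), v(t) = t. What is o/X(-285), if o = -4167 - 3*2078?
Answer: 3467/95 ≈ 36.495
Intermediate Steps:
X(M) = M
o = -10401 (o = -4167 - 6234 = -10401)
o/X(-285) = -10401/(-285) = -10401*(-1/285) = 3467/95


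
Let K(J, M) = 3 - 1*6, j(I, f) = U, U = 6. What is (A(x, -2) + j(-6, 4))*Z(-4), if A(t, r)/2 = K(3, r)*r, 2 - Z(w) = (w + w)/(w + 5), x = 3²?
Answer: 180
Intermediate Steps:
j(I, f) = 6
x = 9
Z(w) = 2 - 2*w/(5 + w) (Z(w) = 2 - (w + w)/(w + 5) = 2 - 2*w/(5 + w))
K(J, M) = -3 (K(J, M) = 3 - 6 = -3)
A(t, r) = -6*r (A(t, r) = 2*(-3*r) = -6*r)
(A(x, -2) + j(-6, 4))*Z(-4) = (-6*(-2) + 6)*(10/(5 - 4)) = (12 + 6)*(10/1) = 18*(10*1) = 18*10 = 180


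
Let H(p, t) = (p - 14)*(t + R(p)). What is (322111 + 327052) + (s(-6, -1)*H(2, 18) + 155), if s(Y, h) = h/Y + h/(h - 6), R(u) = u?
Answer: 4544706/7 ≈ 6.4924e+5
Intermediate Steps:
H(p, t) = (-14 + p)*(p + t) (H(p, t) = (p - 14)*(t + p) = (-14 + p)*(p + t))
s(Y, h) = h/Y + h/(-6 + h)
(322111 + 327052) + (s(-6, -1)*H(2, 18) + 155) = (322111 + 327052) + ((-1*(-6 - 6 - 1)/(-6*(-6 - 1)))*(2**2 - 14*2 - 14*18 + 2*18) + 155) = 649163 + ((-1*(-1/6)*(-13)/(-7))*(4 - 28 - 252 + 36) + 155) = 649163 + (-1*(-1/6)*(-1/7)*(-13)*(-240) + 155) = 649163 + ((13/42)*(-240) + 155) = 649163 + (-520/7 + 155) = 649163 + 565/7 = 4544706/7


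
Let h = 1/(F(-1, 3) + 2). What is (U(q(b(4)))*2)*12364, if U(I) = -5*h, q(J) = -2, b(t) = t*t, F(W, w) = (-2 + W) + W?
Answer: 61820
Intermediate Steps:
F(W, w) = -2 + 2*W
b(t) = t²
h = -½ (h = 1/((-2 + 2*(-1)) + 2) = 1/((-2 - 2) + 2) = 1/(-4 + 2) = 1/(-2) = -½ ≈ -0.50000)
U(I) = 5/2 (U(I) = -5*(-½) = 5/2)
(U(q(b(4)))*2)*12364 = ((5/2)*2)*12364 = 5*12364 = 61820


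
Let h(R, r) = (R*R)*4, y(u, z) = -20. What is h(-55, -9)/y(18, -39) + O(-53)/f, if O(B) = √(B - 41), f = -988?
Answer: -605 - I*√94/988 ≈ -605.0 - 0.0098131*I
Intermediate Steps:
O(B) = √(-41 + B)
h(R, r) = 4*R² (h(R, r) = R²*4 = 4*R²)
h(-55, -9)/y(18, -39) + O(-53)/f = (4*(-55)²)/(-20) + √(-41 - 53)/(-988) = (4*3025)*(-1/20) + √(-94)*(-1/988) = 12100*(-1/20) + (I*√94)*(-1/988) = -605 - I*√94/988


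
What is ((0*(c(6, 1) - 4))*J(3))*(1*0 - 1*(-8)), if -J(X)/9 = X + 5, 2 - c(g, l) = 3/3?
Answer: 0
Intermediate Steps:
c(g, l) = 1 (c(g, l) = 2 - 3/3 = 2 - 1*1 = 2 - 1 = 1)
J(X) = -45 - 9*X (J(X) = -9*(X + 5) = -9*(5 + X) = -45 - 9*X)
((0*(c(6, 1) - 4))*J(3))*(1*0 - 1*(-8)) = ((0*(1 - 4))*(-45 - 9*3))*(1*0 - 1*(-8)) = ((0*(-3))*(-45 - 27))*(0 + 8) = (0*(-72))*8 = 0*8 = 0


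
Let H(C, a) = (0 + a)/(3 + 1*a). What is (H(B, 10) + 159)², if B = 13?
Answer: 4313929/169 ≈ 25526.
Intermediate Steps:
H(C, a) = a/(3 + a)
(H(B, 10) + 159)² = (10/(3 + 10) + 159)² = (10/13 + 159)² = (2077/13)² = 4313929/169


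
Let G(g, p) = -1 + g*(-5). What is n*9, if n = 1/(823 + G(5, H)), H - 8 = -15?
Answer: 9/797 ≈ 0.011292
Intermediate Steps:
H = -7 (H = 8 - 15 = -7)
G(g, p) = -1 - 5*g
n = 1/797 (n = 1/(823 + (-1 - 5*5)) = 1/(823 + (-1 - 25)) = 1/(823 - 26) = 1/797 ≈ 0.0012547)
n*9 = (1/797)*9 = 9/797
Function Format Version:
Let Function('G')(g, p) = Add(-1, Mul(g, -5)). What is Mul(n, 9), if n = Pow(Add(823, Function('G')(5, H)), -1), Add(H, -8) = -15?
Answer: Rational(9, 797) ≈ 0.011292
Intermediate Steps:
H = -7 (H = Add(8, -15) = -7)
Function('G')(g, p) = Add(-1, Mul(-5, g))
n = Rational(1, 797) (n = Pow(Add(823, Add(-1, Mul(-5, 5))), -1) = Pow(Add(823, Add(-1, -25)), -1) = Pow(Add(823, -26), -1) = Pow(797, -1) = Rational(1, 797) ≈ 0.0012547)
Mul(n, 9) = Mul(Rational(1, 797), 9) = Rational(9, 797)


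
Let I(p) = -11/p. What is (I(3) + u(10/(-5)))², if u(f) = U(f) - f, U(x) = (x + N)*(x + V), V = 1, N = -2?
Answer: 49/9 ≈ 5.4444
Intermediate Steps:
U(x) = (1 + x)*(-2 + x) (U(x) = (x - 2)*(x + 1) = (-2 + x)*(1 + x) = (1 + x)*(-2 + x))
u(f) = -2 + f² - 2*f (u(f) = (-2 + f² - f) - f = -2 + f² - 2*f)
(I(3) + u(10/(-5)))² = (-11/3 + (-2 + (10/(-5))² - 20/(-5)))² = (-11*⅓ + (-2 + (10*(-⅕))² - 20*(-1)/5))² = (-11/3 + (-2 + (-2)² - 2*(-2)))² = (-11/3 + (-2 + 4 + 4))² = (-11/3 + 6)² = (7/3)² = 49/9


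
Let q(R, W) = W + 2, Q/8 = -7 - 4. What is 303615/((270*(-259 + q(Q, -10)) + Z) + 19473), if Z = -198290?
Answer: -303615/250907 ≈ -1.2101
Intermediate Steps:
Q = -88 (Q = 8*(-7 - 4) = 8*(-11) = -88)
q(R, W) = 2 + W
303615/((270*(-259 + q(Q, -10)) + Z) + 19473) = 303615/((270*(-259 + (2 - 10)) - 198290) + 19473) = 303615/((270*(-259 - 8) - 198290) + 19473) = 303615/((270*(-267) - 198290) + 19473) = 303615/((-72090 - 198290) + 19473) = 303615/(-270380 + 19473) = 303615/(-250907) = 303615*(-1/250907) = -303615/250907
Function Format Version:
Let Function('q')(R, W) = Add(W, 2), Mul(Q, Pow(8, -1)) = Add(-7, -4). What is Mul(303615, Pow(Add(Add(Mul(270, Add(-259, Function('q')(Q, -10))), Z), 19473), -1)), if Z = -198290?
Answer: Rational(-303615, 250907) ≈ -1.2101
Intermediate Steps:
Q = -88 (Q = Mul(8, Add(-7, -4)) = Mul(8, -11) = -88)
Function('q')(R, W) = Add(2, W)
Mul(303615, Pow(Add(Add(Mul(270, Add(-259, Function('q')(Q, -10))), Z), 19473), -1)) = Mul(303615, Pow(Add(Add(Mul(270, Add(-259, Add(2, -10))), -198290), 19473), -1)) = Mul(303615, Pow(Add(Add(Mul(270, Add(-259, -8)), -198290), 19473), -1)) = Mul(303615, Pow(Add(Add(Mul(270, -267), -198290), 19473), -1)) = Mul(303615, Pow(Add(Add(-72090, -198290), 19473), -1)) = Mul(303615, Pow(Add(-270380, 19473), -1)) = Mul(303615, Pow(-250907, -1)) = Mul(303615, Rational(-1, 250907)) = Rational(-303615, 250907)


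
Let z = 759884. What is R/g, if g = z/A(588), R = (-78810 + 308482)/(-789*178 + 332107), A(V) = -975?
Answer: -11196510/7282158343 ≈ -0.0015375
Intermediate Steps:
R = 229672/191665 (R = 229672/(-140442 + 332107) = 229672/191665 ≈ 1.1983)
g = -759884/975 (g = 759884/(-975) = 759884*(-1/975) = -759884/975 ≈ -779.37)
R/g = 229672/(191665*(-759884/975)) = (229672/191665)*(-975/759884) = -11196510/7282158343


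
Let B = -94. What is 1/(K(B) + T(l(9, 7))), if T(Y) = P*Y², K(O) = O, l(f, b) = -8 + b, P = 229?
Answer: 1/135 ≈ 0.0074074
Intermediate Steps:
T(Y) = 229*Y²
1/(K(B) + T(l(9, 7))) = 1/(-94 + 229*(-8 + 7)²) = 1/(-94 + 229*(-1)²) = 1/(-94 + 229*1) = 1/(-94 + 229) = 1/135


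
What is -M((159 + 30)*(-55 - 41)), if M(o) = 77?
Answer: -77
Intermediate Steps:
-M((159 + 30)*(-55 - 41)) = -1*77 = -77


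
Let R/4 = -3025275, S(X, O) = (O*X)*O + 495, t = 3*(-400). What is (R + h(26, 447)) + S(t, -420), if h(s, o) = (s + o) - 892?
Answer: -223781024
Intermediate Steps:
t = -1200
h(s, o) = -892 + o + s (h(s, o) = (o + s) - 892 = -892 + o + s)
S(X, O) = 495 + X*O² (S(X, O) = X*O² + 495 = 495 + X*O²)
R = -12101100 (R = 4*(-3025275) = -12101100)
(R + h(26, 447)) + S(t, -420) = (-12101100 + (-892 + 447 + 26)) + (495 - 1200*(-420)²) = (-12101100 - 419) + (495 - 1200*176400) = -12101519 + (495 - 211680000) = -12101519 - 211679505 = -223781024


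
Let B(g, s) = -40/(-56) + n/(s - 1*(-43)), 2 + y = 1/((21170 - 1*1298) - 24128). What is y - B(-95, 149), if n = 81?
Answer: -26697/8512 ≈ -3.1364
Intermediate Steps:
y = -8513/4256 (y = -2 + 1/((21170 - 1*1298) - 24128) = -2 + 1/((21170 - 1298) - 24128) = -2 + 1/(19872 - 24128) = -2 + 1/(-4256) = -2 - 1/4256 = -8513/4256 ≈ -2.0002)
B(g, s) = 5/7 + 81/(43 + s) (B(g, s) = -40/(-56) + 81/(s - 1*(-43)) = -40*(-1/56) + 81/(s + 43) = 5/7 + 81/(43 + s))
y - B(-95, 149) = -8513/4256 - (782 + 5*149)/(7*(43 + 149)) = -8513/4256 - (782 + 745)/(7*192) = -8513/4256 - 1527/(7*192) = -8513/4256 - 1*509/448 = -8513/4256 - 509/448 = -26697/8512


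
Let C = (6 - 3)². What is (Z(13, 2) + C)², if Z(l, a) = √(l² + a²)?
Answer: (9 + √173)² ≈ 490.75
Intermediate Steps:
C = 9 (C = 3² = 9)
Z(l, a) = √(a² + l²)
(Z(13, 2) + C)² = (√(2² + 13²) + 9)² = (√(4 + 169) + 9)² = (√173 + 9)² = (9 + √173)²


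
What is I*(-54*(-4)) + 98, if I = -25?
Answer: -5302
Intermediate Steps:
I*(-54*(-4)) + 98 = -(-1350)*(-4) + 98 = -25*216 + 98 = -5400 + 98 = -5302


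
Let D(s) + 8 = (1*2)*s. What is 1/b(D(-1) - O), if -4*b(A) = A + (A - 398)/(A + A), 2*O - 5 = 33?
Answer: 232/1255 ≈ 0.18486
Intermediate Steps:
O = 19 (O = 5/2 + (½)*33 = 5/2 + 33/2 = 19)
D(s) = -8 + 2*s (D(s) = -8 + (1*2)*s = -8 + 2*s)
b(A) = -A/4 - (-398 + A)/(8*A) (b(A) = -(A + (A - 398)/(A + A))/4 = -(A + (-398 + A)/((2*A)))/4 = -(A + (-398 + A)*(1/(2*A)))/4 = -(A + (-398 + A)/(2*A))/4 = -A/4 - (-398 + A)/(8*A))
1/b(D(-1) - O) = 1/((398 - ((-8 + 2*(-1)) - 1*19) - 2*((-8 + 2*(-1)) - 1*19)²)/(8*((-8 + 2*(-1)) - 1*19))) = 1/((398 - ((-8 - 2) - 19) - 2*((-8 - 2) - 19)²)/(8*((-8 - 2) - 19))) = 1/((398 - (-10 - 19) - 2*(-10 - 19)²)/(8*(-10 - 19))) = 1/((⅛)*(398 - 1*(-29) - 2*(-29)²)/(-29)) = 1/((⅛)*(-1/29)*(398 + 29 - 2*841)) = 1/((⅛)*(-1/29)*(398 + 29 - 1682)) = 1/((⅛)*(-1/29)*(-1255)) = 1/(1255/232) = 232/1255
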